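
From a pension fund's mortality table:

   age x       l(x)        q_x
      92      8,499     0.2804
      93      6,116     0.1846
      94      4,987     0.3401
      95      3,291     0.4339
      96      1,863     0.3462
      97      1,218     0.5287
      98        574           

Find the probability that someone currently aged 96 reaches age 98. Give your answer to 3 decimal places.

The conditional survival probability is l(98)/l(96) = 574/1,863 = 0.308105.

0.308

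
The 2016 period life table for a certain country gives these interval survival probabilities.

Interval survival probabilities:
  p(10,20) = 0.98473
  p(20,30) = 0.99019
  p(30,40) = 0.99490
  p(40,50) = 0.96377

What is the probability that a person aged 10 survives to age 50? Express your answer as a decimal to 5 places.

Survival from 10 to 50 is the product of surviving each interval: 0.98473 × 0.99019 × 0.99490 × 0.96377.
= 0.934950.

0.93495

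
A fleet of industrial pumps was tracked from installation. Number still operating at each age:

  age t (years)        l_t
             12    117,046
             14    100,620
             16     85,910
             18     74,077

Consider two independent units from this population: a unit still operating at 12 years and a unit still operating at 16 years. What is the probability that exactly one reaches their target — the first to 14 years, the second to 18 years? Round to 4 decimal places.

p₁ = l_14/l_12 = 100,620/117,046 = 0.859662; p₂ = l_18/l_16 = 74,077/85,910 = 0.862263.
P(exactly one) = p₁(1−p₂) + (1−p₁)p₂ = 0.118407 + 0.121008 = 0.239416.

0.2394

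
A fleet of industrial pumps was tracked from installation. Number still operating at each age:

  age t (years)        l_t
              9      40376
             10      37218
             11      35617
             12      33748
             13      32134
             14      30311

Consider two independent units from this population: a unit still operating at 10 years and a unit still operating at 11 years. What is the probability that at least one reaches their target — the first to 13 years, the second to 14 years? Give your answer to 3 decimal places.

0.980

p₁ = l_13/l_10 = 32134/37218 = 0.863399; p₂ = l_14/l_11 = 30311/35617 = 0.851026.
P(at least one) = 1 − (1−p₁)(1−p₂) = 1 − 0.136601 × 0.148974 = 0.979650.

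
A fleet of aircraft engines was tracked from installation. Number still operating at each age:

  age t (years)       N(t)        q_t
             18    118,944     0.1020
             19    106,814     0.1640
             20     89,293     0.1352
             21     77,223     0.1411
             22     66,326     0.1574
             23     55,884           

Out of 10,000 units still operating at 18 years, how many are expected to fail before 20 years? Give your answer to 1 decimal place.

2492.9

The relevant probability is 1 − 89,293/118,944 = 0.249285.
Expected number = 10,000 × 0.249285 = 2492.9.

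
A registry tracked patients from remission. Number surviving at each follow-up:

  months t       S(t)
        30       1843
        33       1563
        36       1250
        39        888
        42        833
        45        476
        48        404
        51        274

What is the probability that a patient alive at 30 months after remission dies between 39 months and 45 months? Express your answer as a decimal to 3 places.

0.224

This is the probability of reaching 39 but not 45, conditional on being alive at 30: (S(39) − S(45)) / S(30).
= (888 − 476) / 1843 = 412 / 1843 = 0.223549.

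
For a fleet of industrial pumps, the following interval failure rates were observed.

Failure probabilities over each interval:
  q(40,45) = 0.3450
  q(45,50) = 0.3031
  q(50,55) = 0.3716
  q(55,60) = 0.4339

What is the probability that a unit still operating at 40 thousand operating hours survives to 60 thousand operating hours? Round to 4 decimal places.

0.1624

The overall survival probability is (1 − 0.3450) × (1 − 0.3031) × (1 − 0.3716) × (1 − 0.4339).
= 0.6550 × 0.6969 × 0.6284 × 0.5661 = 0.162383.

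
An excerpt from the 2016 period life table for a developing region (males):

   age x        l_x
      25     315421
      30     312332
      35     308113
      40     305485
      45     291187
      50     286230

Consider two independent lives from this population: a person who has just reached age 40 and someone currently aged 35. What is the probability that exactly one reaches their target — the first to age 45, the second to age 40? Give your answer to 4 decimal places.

p₁ = l_45/l_40 = 291187/305485 = 0.953196; p₂ = l_40/l_35 = 305485/308113 = 0.991471.
P(exactly one) = p₁(1−p₂) + (1−p₁)p₂ = 0.008130 + 0.046405 = 0.054535.

0.0545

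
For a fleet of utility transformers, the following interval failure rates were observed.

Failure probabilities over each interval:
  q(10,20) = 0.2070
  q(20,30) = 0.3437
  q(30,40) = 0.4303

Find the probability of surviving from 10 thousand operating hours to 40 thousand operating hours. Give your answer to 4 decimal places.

Chaining the interval survival probabilities: (1 − 0.2070) × (1 − 0.3437) × (1 − 0.4303).
= 0.7930 × 0.6563 × 0.5697 = 0.296498.

0.2965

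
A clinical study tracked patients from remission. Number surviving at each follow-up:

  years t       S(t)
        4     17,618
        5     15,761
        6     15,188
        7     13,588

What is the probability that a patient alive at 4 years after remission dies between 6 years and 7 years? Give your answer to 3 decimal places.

0.091

This is the probability of reaching 6 but not 7, conditional on being alive at 4: (S(6) − S(7)) / S(4).
= (15,188 − 13,588) / 17,618 = 1,600 / 17,618 = 0.090816.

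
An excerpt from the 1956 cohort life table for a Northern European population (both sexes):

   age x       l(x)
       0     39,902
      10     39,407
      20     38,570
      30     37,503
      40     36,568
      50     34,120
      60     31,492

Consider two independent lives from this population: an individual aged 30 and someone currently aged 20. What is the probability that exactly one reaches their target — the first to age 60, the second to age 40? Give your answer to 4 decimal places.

p₁ = l(60)/l(30) = 31,492/37,503 = 0.839719; p₂ = l(40)/l(20) = 36,568/38,570 = 0.948094.
P(exactly one) = p₁(1−p₂) + (1−p₁)p₂ = 0.043586 + 0.151961 = 0.195548.

0.1955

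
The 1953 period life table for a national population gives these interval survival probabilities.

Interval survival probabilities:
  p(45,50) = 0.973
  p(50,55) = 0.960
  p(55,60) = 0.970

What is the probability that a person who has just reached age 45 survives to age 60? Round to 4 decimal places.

0.9061

Survival from 45 to 60 is the product of surviving each interval: 0.973 × 0.960 × 0.970.
= 0.906058.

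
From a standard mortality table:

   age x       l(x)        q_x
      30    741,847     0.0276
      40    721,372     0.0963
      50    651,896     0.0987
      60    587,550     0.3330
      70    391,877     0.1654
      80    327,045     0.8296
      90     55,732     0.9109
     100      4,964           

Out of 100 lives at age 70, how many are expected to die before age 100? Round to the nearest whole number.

99

The relevant probability is 1 − 4,964/391,877 = 0.987333.
Expected number = 100 × 0.987333 = 99.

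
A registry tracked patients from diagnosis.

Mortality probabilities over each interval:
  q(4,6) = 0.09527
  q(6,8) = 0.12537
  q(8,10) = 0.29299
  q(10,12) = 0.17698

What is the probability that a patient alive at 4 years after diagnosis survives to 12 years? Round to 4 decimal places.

Chaining the interval survival probabilities: (1 − 0.09527) × (1 − 0.12537) × (1 − 0.29299) × (1 − 0.17698).
= 0.90473 × 0.87463 × 0.70701 × 0.82302 = 0.460447.

0.4604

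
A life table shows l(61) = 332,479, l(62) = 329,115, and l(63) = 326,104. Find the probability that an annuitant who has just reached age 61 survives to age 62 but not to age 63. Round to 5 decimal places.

This is the probability of reaching 62 but not 63, conditional on being alive at 61: (l(62) − l(63)) / l(61).
= (329,115 − 326,104) / 332,479 = 3,011 / 332,479 = 0.009056.

0.00906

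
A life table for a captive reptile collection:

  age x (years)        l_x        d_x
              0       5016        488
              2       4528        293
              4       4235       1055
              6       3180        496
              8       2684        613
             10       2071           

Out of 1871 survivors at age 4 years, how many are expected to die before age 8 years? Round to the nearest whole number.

The relevant probability is 1 − 2684/4235 = 0.366234.
Expected number = 1871 × 0.366234 = 685.

685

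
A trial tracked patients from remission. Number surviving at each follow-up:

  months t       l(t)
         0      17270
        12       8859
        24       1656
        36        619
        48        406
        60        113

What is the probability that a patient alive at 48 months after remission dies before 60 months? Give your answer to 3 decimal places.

P(die before 60 | alive at 48) = 1 − l(60)/l(48) = 1 − 113/406 = (293)/406 = 0.721675.

0.722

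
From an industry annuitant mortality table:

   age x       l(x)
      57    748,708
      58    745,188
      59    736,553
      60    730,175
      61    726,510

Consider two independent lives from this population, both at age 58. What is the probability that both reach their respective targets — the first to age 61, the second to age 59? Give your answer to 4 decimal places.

0.9636

p₁ = l(61)/l(58) = 726,510/745,188 = 0.974935; p₂ = l(59)/l(58) = 736,553/745,188 = 0.988412.
P(both) = p₁ × p₂ = 0.974935 × 0.988412 = 0.963637.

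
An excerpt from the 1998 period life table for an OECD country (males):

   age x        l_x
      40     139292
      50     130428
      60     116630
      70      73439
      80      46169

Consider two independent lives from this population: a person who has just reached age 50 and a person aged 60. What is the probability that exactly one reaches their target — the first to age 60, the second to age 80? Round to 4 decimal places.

0.5821

p₁ = l_60/l_50 = 116630/130428 = 0.894210; p₂ = l_80/l_60 = 46169/116630 = 0.395859.
P(exactly one) = p₁(1−p₂) + (1−p₁)p₂ = 0.540229 + 0.041878 = 0.582107.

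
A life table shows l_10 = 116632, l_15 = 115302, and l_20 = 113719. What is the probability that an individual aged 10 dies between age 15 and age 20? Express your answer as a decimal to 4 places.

We want 5|5q10 = (l_15 − l_20)/l_10.
This is the probability of reaching 15 but not 20, conditional on being alive at 10: (l_15 − l_20) / l_10.
= (115302 − 113719) / 116632 = 1583 / 116632 = 0.013573.

0.0136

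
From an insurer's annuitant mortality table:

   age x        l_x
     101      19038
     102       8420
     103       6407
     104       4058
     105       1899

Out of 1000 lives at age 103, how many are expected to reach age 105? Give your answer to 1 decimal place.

The relevant probability is 1899/6407 = 0.296395.
Expected number = 1000 × 0.296395 = 296.4.

296.4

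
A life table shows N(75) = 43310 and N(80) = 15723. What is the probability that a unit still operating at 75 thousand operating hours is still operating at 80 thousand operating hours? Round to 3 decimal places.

The conditional survival probability is N(80)/N(75) = 15723/43310 = 0.363034.

0.363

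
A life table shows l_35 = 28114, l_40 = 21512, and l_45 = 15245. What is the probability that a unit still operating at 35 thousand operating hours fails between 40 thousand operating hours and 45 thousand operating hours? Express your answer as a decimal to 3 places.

This is the probability of reaching 40 but not 45, conditional on being operational at 35: (l_40 − l_45) / l_35.
= (21512 − 15245) / 28114 = 6267 / 28114 = 0.222914.

0.223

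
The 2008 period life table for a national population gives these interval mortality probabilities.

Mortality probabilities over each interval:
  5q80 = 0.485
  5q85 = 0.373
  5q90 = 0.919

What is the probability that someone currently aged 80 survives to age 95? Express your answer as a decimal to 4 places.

0.0262

Survival from 80 to 95 is the product of surviving each interval: (1 − 0.485) × (1 − 0.373) × (1 − 0.919).
= 0.515 × 0.627 × 0.081 = 0.026155.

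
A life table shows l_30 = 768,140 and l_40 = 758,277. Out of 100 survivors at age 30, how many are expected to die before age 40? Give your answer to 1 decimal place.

The relevant probability is 1 − 758,277/768,140 = 0.012840.
Expected number = 100 × 0.012840 = 1.3.

1.3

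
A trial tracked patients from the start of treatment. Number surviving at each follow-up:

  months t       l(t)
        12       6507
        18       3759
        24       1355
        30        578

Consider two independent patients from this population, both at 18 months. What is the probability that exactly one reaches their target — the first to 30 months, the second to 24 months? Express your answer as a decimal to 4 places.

0.4034

p₁ = l(30)/l(18) = 578/3759 = 0.153764; p₂ = l(24)/l(18) = 1355/3759 = 0.360468.
P(exactly one) = p₁(1−p₂) + (1−p₁)p₂ = 0.098337 + 0.305041 = 0.403378.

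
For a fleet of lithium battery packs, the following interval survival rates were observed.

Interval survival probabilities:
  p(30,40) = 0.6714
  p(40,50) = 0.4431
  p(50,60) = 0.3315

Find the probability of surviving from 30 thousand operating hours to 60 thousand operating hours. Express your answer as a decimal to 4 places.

0.0986

Survival from 30 to 60 is the product of surviving each interval: 0.6714 × 0.4431 × 0.3315.
= 0.098620.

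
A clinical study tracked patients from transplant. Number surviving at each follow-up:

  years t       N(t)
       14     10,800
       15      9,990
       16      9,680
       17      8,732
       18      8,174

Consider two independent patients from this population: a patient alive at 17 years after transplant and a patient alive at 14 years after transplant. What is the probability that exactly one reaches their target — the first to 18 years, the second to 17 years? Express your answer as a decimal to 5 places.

0.23091

p₁ = N(18)/N(17) = 8,174/8,732 = 0.936097; p₂ = N(17)/N(14) = 8,732/10,800 = 0.808519.
P(exactly one) = p₁(1−p₂) + (1−p₁)p₂ = 0.179245 + 0.051667 = 0.230912.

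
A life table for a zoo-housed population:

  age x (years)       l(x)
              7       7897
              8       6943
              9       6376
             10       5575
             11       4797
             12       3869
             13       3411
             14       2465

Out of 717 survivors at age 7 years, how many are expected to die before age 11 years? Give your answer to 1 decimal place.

The relevant probability is 1 − 4797/7897 = 0.392554.
Expected number = 717 × 0.392554 = 281.5.

281.5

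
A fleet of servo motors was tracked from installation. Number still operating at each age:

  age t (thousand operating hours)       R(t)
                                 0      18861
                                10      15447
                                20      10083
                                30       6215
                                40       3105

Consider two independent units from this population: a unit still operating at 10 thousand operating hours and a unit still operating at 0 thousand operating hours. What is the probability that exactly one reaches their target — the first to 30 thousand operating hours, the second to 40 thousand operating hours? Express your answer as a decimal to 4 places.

p₁ = R(30)/R(10) = 6215/15447 = 0.402343; p₂ = R(40)/R(0) = 3105/18861 = 0.164625.
P(exactly one) = p₁(1−p₂) + (1−p₁)p₂ = 0.336107 + 0.098389 = 0.434497.

0.4345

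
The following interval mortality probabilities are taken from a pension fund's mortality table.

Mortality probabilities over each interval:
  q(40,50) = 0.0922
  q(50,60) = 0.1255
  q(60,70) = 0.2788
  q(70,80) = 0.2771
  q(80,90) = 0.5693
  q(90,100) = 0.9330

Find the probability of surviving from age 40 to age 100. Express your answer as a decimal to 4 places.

Survival from 40 to 100 is the product of surviving each interval: (1 − 0.0922) × (1 − 0.1255) × (1 − 0.2788) × (1 − 0.2771) × (1 − 0.5693) × (1 − 0.9330).
= 0.9078 × 0.8745 × 0.7212 × 0.7229 × 0.4307 × 0.0670 = 0.011944.

0.0119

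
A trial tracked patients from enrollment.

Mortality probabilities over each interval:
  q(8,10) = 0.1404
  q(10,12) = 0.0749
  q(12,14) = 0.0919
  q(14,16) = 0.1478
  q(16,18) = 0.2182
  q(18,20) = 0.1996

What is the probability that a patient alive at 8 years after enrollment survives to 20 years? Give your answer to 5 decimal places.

0.38509

Chaining the interval survival probabilities: (1 − 0.1404) × (1 − 0.0749) × (1 − 0.0919) × (1 − 0.1478) × (1 − 0.2182) × (1 − 0.1996).
= 0.8596 × 0.9251 × 0.9081 × 0.8522 × 0.7818 × 0.8004 = 0.385091.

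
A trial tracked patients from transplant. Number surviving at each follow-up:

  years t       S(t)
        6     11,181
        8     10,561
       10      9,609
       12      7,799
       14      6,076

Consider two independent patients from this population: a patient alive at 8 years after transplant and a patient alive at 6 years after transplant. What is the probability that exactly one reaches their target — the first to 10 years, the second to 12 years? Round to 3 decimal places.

p₁ = S(10)/S(8) = 9,609/10,561 = 0.909857; p₂ = S(12)/S(6) = 7,799/11,181 = 0.697523.
P(exactly one) = p₁(1−p₂) + (1−p₁)p₂ = 0.275211 + 0.062877 = 0.338088.

0.338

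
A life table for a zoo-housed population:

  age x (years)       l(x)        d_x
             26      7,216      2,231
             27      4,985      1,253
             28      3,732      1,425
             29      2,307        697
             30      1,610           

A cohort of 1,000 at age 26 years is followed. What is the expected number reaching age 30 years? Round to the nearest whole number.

The relevant probability is 1,610/7,216 = 0.223115.
Expected number = 1,000 × 0.223115 = 223.

223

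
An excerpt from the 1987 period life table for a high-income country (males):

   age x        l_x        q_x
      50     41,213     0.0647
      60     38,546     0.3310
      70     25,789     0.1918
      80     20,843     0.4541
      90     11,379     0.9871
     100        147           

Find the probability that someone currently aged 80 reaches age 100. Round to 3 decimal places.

0.007

We want 20p80 = l_100/l_80.
The conditional survival probability is l_100/l_80 = 147/20,843 = 0.007053.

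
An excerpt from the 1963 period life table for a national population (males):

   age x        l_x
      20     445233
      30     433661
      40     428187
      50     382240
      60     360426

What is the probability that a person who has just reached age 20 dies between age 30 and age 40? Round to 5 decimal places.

0.01229

This is the probability of reaching 30 but not 40, conditional on being alive at 20: (l_30 − l_40) / l_20.
= (433661 − 428187) / 445233 = 5474 / 445233 = 0.012295.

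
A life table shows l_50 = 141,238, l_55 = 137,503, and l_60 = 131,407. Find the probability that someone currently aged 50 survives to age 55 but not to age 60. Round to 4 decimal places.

0.0432

This is the probability of reaching 55 but not 60, conditional on being alive at 50: (l_55 − l_60) / l_50.
= (137,503 − 131,407) / 141,238 = 6,096 / 141,238 = 0.043161.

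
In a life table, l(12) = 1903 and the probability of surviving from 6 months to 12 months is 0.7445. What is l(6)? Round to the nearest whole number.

2556

l(6) = l(12) / p = 1903 / 0.7445 = 2556.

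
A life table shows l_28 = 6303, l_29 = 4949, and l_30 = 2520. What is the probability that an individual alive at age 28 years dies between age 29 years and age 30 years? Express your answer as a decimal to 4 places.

This is the probability of reaching 29 but not 30, conditional on being alive at 28: (l_29 − l_30) / l_28.
= (4949 − 2520) / 6303 = 2429 / 6303 = 0.385372.

0.3854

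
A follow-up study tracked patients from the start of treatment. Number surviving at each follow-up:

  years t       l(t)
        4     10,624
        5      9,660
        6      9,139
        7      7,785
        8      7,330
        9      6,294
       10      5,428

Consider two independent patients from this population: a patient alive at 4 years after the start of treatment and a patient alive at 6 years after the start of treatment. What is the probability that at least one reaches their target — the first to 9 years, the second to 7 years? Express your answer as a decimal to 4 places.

p₁ = l(9)/l(4) = 6,294/10,624 = 0.592432; p₂ = l(7)/l(6) = 7,785/9,139 = 0.851844.
P(at least one) = 1 − (1−p₁)(1−p₂) = 1 − 0.407568 × 0.148156 = 0.939616.

0.9396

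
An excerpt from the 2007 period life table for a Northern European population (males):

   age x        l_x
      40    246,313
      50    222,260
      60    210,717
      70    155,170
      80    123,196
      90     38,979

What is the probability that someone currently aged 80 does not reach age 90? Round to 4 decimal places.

P(die before 90 | alive at 80) = 1 − l_90/l_80 = 1 − 38,979/123,196 = (84,217)/123,196 = 0.683602.

0.6836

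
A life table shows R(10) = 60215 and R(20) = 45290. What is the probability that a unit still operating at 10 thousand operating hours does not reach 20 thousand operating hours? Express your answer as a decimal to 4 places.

0.2479

P(fail before 20 | operational at 10) = 1 − R(20)/R(10) = 1 − 45290/60215 = (14925)/60215 = 0.247862.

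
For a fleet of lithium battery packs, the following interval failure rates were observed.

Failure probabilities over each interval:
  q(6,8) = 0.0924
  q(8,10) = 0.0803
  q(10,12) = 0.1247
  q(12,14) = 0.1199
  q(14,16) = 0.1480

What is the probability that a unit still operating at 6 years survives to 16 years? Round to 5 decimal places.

Survival from 6 to 16 is the product of surviving each interval: (1 − 0.0924) × (1 − 0.0803) × (1 − 0.1247) × (1 − 0.1199) × (1 − 0.1480).
= 0.9076 × 0.9197 × 0.8753 × 0.8801 × 0.8520 = 0.547860.

0.54786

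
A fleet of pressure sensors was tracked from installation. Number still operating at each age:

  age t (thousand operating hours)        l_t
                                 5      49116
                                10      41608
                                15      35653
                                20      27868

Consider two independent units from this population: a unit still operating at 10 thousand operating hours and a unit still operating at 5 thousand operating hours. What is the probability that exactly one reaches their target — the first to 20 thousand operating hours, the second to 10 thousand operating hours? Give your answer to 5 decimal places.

p₁ = l_20/l_10 = 27868/41608 = 0.669775; p₂ = l_10/l_5 = 41608/49116 = 0.847137.
P(exactly one) = p₁(1−p₂) + (1−p₁)p₂ = 0.102384 + 0.279746 = 0.382130.

0.38213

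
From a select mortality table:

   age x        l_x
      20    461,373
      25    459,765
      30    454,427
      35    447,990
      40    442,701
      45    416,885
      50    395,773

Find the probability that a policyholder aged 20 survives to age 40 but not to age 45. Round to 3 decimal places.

0.056

This is the probability of reaching 40 but not 45, conditional on being alive at 20: (l_40 − l_45) / l_20.
= (442,701 − 416,885) / 461,373 = 25,816 / 461,373 = 0.055955.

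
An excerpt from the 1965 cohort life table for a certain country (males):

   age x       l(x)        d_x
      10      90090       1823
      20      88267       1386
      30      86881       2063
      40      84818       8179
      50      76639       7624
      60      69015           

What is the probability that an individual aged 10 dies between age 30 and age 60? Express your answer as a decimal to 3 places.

This is the probability of reaching 30 but not 60, conditional on being alive at 10: (l(30) − l(60)) / l(10).
= (86881 − 69015) / 90090 = 17866 / 90090 = 0.198313.

0.198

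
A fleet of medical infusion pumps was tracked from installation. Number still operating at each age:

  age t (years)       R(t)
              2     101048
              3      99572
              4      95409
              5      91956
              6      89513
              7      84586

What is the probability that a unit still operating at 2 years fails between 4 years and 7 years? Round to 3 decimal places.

0.107

This is the probability of reaching 4 but not 7, conditional on being operational at 2: (R(4) − R(7)) / R(2).
= (95409 − 84586) / 101048 = 10823 / 101048 = 0.107108.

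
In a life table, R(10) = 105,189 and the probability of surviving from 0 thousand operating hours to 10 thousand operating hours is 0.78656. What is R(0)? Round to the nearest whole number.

133733

R(0) = R(10) / p = 105,189 / 0.78656 = 133733.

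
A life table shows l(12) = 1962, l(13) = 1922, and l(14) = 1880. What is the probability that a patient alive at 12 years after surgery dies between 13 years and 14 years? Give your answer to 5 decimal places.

This is the probability of reaching 13 but not 14, conditional on being alive at 12: (l(13) − l(14)) / l(12).
= (1922 − 1880) / 1962 = 42 / 1962 = 0.021407.

0.02141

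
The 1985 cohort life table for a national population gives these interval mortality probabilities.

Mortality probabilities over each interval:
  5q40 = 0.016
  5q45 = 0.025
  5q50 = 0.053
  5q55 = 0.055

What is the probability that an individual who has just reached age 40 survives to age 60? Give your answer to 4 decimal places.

0.8586

20p40 = (1 − 0.016) × (1 − 0.025) × (1 − 0.053) × (1 − 0.055).
= 0.984 × 0.975 × 0.947 × 0.945 = 0.858581.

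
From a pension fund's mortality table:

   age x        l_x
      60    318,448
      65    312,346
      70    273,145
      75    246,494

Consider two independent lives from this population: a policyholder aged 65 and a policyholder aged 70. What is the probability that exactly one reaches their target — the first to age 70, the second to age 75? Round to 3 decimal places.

0.199

p₁ = l_70/l_65 = 273,145/312,346 = 0.874495; p₂ = l_75/l_70 = 246,494/273,145 = 0.902429.
P(exactly one) = p₁(1−p₂) + (1−p₁)p₂ = 0.085325 + 0.113259 = 0.198585.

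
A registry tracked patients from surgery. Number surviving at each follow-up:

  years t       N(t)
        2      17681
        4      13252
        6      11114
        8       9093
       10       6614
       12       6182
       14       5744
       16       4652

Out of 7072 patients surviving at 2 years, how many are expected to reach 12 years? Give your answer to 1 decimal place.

The relevant probability is 6182/17681 = 0.349641.
Expected number = 7072 × 0.349641 = 2472.7.

2472.7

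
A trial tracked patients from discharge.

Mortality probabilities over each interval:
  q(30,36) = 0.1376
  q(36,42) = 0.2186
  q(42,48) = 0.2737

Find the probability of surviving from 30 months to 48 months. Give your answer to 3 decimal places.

0.489

Survival from 30 to 48 is the product of surviving each interval: (1 − 0.1376) × (1 − 0.2186) × (1 − 0.2737).
= 0.8624 × 0.7814 × 0.7263 = 0.489439.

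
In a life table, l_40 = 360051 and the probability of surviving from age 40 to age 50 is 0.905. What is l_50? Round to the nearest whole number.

325846

l_50 = l_40 × p = 360051 × 0.905 = 325846.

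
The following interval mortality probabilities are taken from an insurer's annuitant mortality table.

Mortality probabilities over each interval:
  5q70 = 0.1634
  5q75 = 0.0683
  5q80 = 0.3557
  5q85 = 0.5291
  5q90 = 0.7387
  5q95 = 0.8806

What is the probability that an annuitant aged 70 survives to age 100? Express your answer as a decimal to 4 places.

Chaining the interval survival probabilities: (1 − 0.1634) × (1 − 0.0683) × (1 − 0.3557) × (1 − 0.5291) × (1 − 0.7387) × (1 − 0.8806).
= 0.8366 × 0.9317 × 0.6443 × 0.4709 × 0.2613 × 0.1194 = 0.007378.

0.0074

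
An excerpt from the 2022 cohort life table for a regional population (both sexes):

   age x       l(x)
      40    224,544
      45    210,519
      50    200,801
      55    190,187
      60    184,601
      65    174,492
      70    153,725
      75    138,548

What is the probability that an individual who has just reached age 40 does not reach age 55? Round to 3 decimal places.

0.153

P(die before 55 | alive at 40) = 1 − l(55)/l(40) = 1 − 190,187/224,544 = (34,357)/224,544 = 0.153008.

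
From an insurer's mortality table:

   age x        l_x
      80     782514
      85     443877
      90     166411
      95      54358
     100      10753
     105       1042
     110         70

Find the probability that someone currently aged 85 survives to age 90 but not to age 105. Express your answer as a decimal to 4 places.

This is the probability of reaching 90 but not 105, conditional on being alive at 85: (l_90 − l_105) / l_85.
= (166411 − 1042) / 443877 = 165369 / 443877 = 0.372556.

0.3726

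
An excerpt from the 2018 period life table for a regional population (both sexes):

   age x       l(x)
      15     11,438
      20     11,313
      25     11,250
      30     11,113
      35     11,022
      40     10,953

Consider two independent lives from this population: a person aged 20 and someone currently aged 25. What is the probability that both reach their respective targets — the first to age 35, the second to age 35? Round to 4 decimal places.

p₁ = l(35)/l(20) = 11,022/11,313 = 0.974277; p₂ = l(35)/l(25) = 11,022/11,250 = 0.979733.
P(both) = p₁ × p₂ = 0.974277 × 0.979733 = 0.954531.

0.9545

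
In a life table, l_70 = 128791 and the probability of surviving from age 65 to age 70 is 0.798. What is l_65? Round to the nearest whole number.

161392

l_65 = l_70 / p = 128791 / 0.798 = 161392.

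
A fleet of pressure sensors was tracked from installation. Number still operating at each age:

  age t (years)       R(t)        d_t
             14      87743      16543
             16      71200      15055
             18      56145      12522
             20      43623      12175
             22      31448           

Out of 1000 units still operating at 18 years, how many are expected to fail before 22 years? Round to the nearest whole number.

440

The relevant probability is 1 − 31448/56145 = 0.439879.
Expected number = 1000 × 0.439879 = 440.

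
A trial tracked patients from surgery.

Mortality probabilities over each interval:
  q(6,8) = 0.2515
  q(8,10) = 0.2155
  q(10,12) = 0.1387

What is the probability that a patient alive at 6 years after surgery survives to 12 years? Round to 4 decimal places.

0.5058

Chaining the interval survival probabilities: (1 − 0.2515) × (1 − 0.2155) × (1 − 0.1387).
= 0.7485 × 0.7845 × 0.8613 = 0.505754.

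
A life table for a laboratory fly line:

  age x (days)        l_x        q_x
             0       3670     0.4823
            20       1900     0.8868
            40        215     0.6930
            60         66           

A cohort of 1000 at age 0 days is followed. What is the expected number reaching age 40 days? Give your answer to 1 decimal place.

The relevant probability is 215/3670 = 0.058583.
Expected number = 1000 × 0.058583 = 58.6.

58.6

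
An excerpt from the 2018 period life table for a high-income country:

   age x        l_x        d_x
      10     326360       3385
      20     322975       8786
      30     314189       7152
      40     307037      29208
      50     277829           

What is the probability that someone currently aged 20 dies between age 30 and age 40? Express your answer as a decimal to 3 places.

We want 10|10q20 = (l_30 − l_40)/l_20.
This is the probability of reaching 30 but not 40, conditional on being alive at 20: (l_30 − l_40) / l_20.
= (314189 − 307037) / 322975 = 7152 / 322975 = 0.022144.

0.022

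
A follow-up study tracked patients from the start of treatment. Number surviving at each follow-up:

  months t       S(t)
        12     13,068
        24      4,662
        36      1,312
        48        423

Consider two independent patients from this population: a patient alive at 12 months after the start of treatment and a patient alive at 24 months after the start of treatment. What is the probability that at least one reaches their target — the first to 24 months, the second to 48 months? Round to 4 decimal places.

p₁ = S(24)/S(12) = 4,662/13,068 = 0.356749; p₂ = S(48)/S(24) = 423/4,662 = 0.090734.
P(at least one) = 1 − (1−p₁)(1−p₂) = 1 − 0.643251 × 0.909266 = 0.415114.

0.4151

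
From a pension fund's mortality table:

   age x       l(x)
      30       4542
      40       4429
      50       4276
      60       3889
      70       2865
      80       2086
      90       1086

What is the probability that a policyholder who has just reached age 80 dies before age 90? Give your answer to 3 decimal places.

0.479

P(die before 90 | alive at 80) = 1 − l(90)/l(80) = 1 − 1086/2086 = (1000)/2086 = 0.479386.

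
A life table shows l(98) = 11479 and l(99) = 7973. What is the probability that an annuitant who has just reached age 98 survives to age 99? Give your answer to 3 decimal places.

0.695

The conditional survival probability is l(99)/l(98) = 7973/11479 = 0.694573.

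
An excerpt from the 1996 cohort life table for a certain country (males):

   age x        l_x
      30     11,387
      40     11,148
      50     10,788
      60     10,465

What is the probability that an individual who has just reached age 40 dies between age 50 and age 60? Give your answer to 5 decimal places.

We want 10|10q40 = (l_50 − l_60)/l_40.
This is the probability of reaching 50 but not 60, conditional on being alive at 40: (l_50 − l_60) / l_40.
= (10,788 − 10,465) / 11,148 = 323 / 11,148 = 0.028974.

0.02897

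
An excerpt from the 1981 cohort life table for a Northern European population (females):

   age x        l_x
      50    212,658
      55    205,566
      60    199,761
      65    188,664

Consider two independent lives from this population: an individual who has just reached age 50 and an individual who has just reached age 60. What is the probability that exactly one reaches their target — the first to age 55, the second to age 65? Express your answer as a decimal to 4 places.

p₁ = l_55/l_50 = 205,566/212,658 = 0.966651; p₂ = l_65/l_60 = 188,664/199,761 = 0.944449.
P(exactly one) = p₁(1−p₂) + (1−p₁)p₂ = 0.053698 + 0.031496 = 0.085195.

0.0852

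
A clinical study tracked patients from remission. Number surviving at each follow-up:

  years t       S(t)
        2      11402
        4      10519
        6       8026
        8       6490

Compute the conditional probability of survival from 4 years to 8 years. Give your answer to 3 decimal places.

0.617

The conditional survival probability is S(8)/S(4) = 6490/10519 = 0.616979.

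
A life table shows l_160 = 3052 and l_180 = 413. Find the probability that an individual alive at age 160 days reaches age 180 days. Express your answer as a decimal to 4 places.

The conditional survival probability is l_180/l_160 = 413/3052 = 0.135321.

0.1353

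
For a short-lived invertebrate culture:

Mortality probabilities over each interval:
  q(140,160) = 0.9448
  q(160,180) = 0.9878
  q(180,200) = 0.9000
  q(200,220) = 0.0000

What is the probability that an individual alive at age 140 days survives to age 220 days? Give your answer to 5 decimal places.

0.00007

P(survive 140→220) = (1 − 0.9448) × (1 − 0.9878) × (1 − 0.9000) × (1 − 0.0000).
= 0.0552 × 0.0122 × 0.1000 × 1.0000 = 0.000067.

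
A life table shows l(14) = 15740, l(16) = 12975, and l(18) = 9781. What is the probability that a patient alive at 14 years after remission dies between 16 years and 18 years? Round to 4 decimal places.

0.2029

This is the probability of reaching 16 but not 18, conditional on being alive at 14: (l(16) − l(18)) / l(14).
= (12975 − 9781) / 15740 = 3194 / 15740 = 0.202922.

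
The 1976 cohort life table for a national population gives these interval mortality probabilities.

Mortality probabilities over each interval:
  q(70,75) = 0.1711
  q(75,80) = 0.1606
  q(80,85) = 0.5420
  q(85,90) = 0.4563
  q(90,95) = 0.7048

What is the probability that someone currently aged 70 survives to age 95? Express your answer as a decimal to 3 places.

Survival from 70 to 95 is the product of surviving each interval: (1 − 0.1711) × (1 − 0.1606) × (1 − 0.5420) × (1 − 0.4563) × (1 − 0.7048).
= 0.8289 × 0.8394 × 0.4580 × 0.5437 × 0.2952 = 0.051146.

0.051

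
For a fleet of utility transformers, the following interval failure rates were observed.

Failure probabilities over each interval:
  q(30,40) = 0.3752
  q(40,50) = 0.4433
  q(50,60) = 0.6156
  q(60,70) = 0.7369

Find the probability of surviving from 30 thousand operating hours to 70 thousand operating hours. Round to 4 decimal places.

The overall survival probability is (1 − 0.3752) × (1 − 0.4433) × (1 − 0.6156) × (1 − 0.7369).
= 0.6248 × 0.5567 × 0.3844 × 0.2631 = 0.035178.

0.0352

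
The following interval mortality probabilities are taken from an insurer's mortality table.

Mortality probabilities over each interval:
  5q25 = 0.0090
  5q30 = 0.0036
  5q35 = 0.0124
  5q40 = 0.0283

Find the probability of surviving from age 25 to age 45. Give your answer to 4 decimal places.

0.9476

20p25 = (1 − 0.0090) × (1 − 0.0036) × (1 − 0.0124) × (1 − 0.0283).
= 0.9910 × 0.9964 × 0.9876 × 0.9717 = 0.947590.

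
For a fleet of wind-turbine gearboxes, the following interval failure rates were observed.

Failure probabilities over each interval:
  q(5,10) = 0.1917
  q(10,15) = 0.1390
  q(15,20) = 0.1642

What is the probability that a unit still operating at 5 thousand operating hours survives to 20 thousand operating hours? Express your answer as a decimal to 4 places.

P(survive 5→20) = (1 − 0.1917) × (1 − 0.1390) × (1 − 0.1642).
= 0.8083 × 0.8610 × 0.8358 = 0.581672.

0.5817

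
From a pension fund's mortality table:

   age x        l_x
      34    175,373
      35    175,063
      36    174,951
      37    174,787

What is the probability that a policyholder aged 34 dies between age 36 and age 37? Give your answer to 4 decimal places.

0.0009

We want 2|1q34 = (l_36 − l_37)/l_34.
This is the probability of reaching 36 but not 37, conditional on being alive at 34: (l_36 − l_37) / l_34.
= (174,951 − 174,787) / 175,373 = 164 / 175,373 = 0.000935.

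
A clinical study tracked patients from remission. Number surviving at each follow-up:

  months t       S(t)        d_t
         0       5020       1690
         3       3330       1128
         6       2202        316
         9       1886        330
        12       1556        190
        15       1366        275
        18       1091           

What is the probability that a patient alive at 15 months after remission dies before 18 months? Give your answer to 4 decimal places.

P(die before 18 | alive at 15) = 1 − S(18)/S(15) = 1 − 1091/1366 = (275)/1366 = 0.201318.

0.2013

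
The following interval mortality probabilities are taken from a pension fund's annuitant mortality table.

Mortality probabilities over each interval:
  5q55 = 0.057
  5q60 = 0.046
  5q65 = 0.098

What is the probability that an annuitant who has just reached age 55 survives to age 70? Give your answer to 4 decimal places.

0.8115

Chaining the interval survival probabilities: (1 − 0.057) × (1 − 0.046) × (1 − 0.098).
= 0.943 × 0.954 × 0.902 = 0.811459.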